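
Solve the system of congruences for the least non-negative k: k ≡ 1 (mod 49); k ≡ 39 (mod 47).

From k ≡ 1 (mod 49) write k = 1 + 49t. Substituting into k ≡ 39 (mod 47) gives 49t ≡ 38 (mod 47), and since 2⁻¹ ≡ 24 (mod 47), t ≡ 19. Hence k ≡ 1 + 49·19 = 932 (mod 2303).

932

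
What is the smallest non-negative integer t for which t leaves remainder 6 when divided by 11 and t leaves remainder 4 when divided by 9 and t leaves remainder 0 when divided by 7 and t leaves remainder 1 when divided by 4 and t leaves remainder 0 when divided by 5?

Combine the congruences pairwise.
From t ≡ 6 (mod 11) write t = 6 + 11s. Substituting into t ≡ 4 (mod 9) gives 11s ≡ 7 (mod 9), and since 2⁻¹ ≡ 5 (mod 9), s ≡ 8. Hence t ≡ 6 + 11·8 = 94 (mod 99).
From t ≡ 94 (mod 99) write t = 94 + 99s. Substituting into t ≡ 0 (mod 7) gives 99s ≡ 4 (mod 7), and since 1⁻¹ ≡ 1 (mod 7), s ≡ 4. Hence t ≡ 94 + 99·4 = 490 (mod 693).
From t ≡ 490 (mod 693) write t = 490 + 693s. Substituting into t ≡ 1 (mod 4) gives 693s ≡ 3 (mod 4), and since 1⁻¹ ≡ 1 (mod 4), s ≡ 3. Hence t ≡ 490 + 693·3 = 2569 (mod 2772).
From t ≡ 2569 (mod 2772) write t = 2569 + 2772s. Substituting into t ≡ 0 (mod 5) gives 2772s ≡ 1 (mod 5), and since 2⁻¹ ≡ 3 (mod 5), s ≡ 3. Hence t ≡ 2569 + 2772·3 = 10885 (mod 13860).

10885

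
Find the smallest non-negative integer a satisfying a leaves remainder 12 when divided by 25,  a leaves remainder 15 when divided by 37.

237

Combine the congruences pairwise.
From a ≡ 12 (mod 25) write a = 12 + 25t. Substituting into a ≡ 15 (mod 37) gives 25t ≡ 3 (mod 37), and since 25⁻¹ ≡ 3 (mod 37), t ≡ 9. Hence a ≡ 12 + 25·9 = 237 (mod 925).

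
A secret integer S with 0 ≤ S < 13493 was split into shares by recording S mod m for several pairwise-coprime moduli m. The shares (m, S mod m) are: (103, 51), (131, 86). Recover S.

10042

Combine the congruences pairwise.
From S ≡ 51 (mod 103) write S = 51 + 103t. Substituting into S ≡ 86 (mod 131) gives 103t ≡ 35 (mod 131), and since 103⁻¹ ≡ 14 (mod 131), t ≡ 97. Hence S ≡ 51 + 103·97 = 10042 (mod 13493).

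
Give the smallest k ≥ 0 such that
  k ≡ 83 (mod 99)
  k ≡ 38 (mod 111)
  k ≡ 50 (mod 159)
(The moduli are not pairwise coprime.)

166205

Combine the congruences pairwise.
gcd(99, 111) = 3 and 3 | (38 − 83), so the pair is consistent; merging gives k ≡ 1370 (mod 3663), where 3663 = lcm(99, 111).
gcd(3663, 159) = 3 and 3 | (50 − 1370), so the pair is consistent; merging gives k ≡ 166205 (mod 194139), where 194139 = lcm(3663, 159).
The solution is unique modulo lcm(99, 111, 159) = 194139.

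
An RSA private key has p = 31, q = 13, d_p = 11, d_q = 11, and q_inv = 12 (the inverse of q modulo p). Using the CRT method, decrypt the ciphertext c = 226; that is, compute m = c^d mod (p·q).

138

m₁ = c^(d_p) mod p: c ≡ 9 (mod 31), and 9^11 mod 31 = 14.
m₂ = c^(d_q) mod q: c ≡ 5 (mod 13), and 5^11 mod 13 = 8.
h = q_inv·(m₁ − m₂) mod p = 12·(14 − 8) mod 31 = 10.
m = m₂ + h·q = 8 + 10·13 = 138.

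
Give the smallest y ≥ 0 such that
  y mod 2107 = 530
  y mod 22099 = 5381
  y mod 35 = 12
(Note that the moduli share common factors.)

1530212

gcd(2107, 22099) = 49 and 49 | (5381 − 530), so the pair is consistent; merging gives y ≡ 579955 (mod 950257), where 950257 = lcm(2107, 22099).
gcd(950257, 35) = 7 and 7 | (12 − 579955), so the pair is consistent; merging gives y ≡ 1530212 (mod 4751285), where 4751285 = lcm(950257, 35).
The solution is unique modulo lcm(2107, 22099, 35) = 4751285.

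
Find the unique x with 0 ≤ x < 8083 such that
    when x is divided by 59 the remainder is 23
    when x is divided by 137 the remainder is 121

4094

From x ≡ 23 (mod 59) write x = 23 + 59t. Substituting into x ≡ 121 (mod 137) gives 59t ≡ 98 (mod 137), and since 59⁻¹ ≡ 72 (mod 137), t ≡ 69. Hence x ≡ 23 + 59·69 = 4094 (mod 8083).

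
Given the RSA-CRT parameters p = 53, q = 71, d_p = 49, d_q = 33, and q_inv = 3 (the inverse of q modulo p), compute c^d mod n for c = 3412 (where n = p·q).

m₁ = c^(d_p) mod p: c ≡ 20 (mod 53), and 20^49 mod 53 = 35.
m₂ = c^(d_q) mod q: c ≡ 4 (mod 71), and 4^33 mod 71 = 40.
h = q_inv·(m₁ − m₂) mod p = 3·(35 − 40) mod 53 = 38.
m = m₂ + h·q = 40 + 38·71 = 2738.

2738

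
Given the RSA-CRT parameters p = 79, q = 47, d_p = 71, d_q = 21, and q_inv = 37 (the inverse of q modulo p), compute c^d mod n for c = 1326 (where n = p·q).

m₁ = c^(d_p) mod p: c ≡ 62 (mod 79), and 62^71 mod 79 = 67.
m₂ = c^(d_q) mod q: c ≡ 10 (mod 47), and 10^21 mod 47 = 39.
h = q_inv·(m₁ − m₂) mod p = 37·(67 − 39) mod 79 = 9.
m = m₂ + h·q = 39 + 9·47 = 462.

462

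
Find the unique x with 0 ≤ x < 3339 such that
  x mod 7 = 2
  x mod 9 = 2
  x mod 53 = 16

Combine the congruences pairwise.
From x ≡ 2 (mod 7) write x = 2 + 7t. Substituting into x ≡ 2 (mod 9) gives 7t ≡ 0 (mod 9), and since 7⁻¹ ≡ 4 (mod 9), t ≡ 0. Hence x ≡ 2 + 7·0 = 2 (mod 63).
From x ≡ 2 (mod 63) write x = 2 + 63t. Substituting into x ≡ 16 (mod 53) gives 63t ≡ 14 (mod 53), and since 10⁻¹ ≡ 16 (mod 53), t ≡ 12. Hence x ≡ 2 + 63·12 = 758 (mod 3339).

758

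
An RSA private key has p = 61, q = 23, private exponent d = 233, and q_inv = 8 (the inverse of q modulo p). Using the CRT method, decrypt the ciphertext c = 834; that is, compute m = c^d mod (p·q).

d_p = d mod (p−1) = 233 mod 60 = 53; d_q = d mod (q−1) = 13.
m₁ = c^(d_p) mod p: c ≡ 41 (mod 61), and 41^53 mod 61 = 52.
m₂ = c^(d_q) mod q: c ≡ 6 (mod 23), and 6^13 mod 23 = 13.
h = q_inv·(m₁ − m₂) mod p = 8·(52 − 13) mod 61 = 7.
m = m₂ + h·q = 13 + 7·23 = 174.

174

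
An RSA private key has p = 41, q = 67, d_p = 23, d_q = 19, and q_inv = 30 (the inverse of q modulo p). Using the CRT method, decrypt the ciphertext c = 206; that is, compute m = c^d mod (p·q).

m₁ = c^(d_p) mod p: c ≡ 1 (mod 41), and 1^23 mod 41 = 1.
m₂ = c^(d_q) mod q: c ≡ 5 (mod 67), and 5^19 mod 67 = 52.
h = q_inv·(m₁ − m₂) mod p = 30·(1 − 52) mod 41 = 28.
m = m₂ + h·q = 52 + 28·67 = 1928.

1928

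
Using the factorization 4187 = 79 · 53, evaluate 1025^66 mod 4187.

Mod 79: 1025 ≡ 77; 77^66 ≡ 46 (mod 79).
Mod 53: 1025 ≡ 18; by Fermat, exponent reduces to 66 mod 52 = 14; 18^14 ≡ 43 (mod 53).
Combine by CRT: x ≡ 46 (mod 79), x ≡ 43 (mod 53) ⇒ x ≡ 520 (mod 4187).

520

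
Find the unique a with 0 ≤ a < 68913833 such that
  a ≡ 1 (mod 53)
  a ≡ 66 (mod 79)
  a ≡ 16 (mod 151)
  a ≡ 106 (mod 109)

21573386

From a ≡ 1 (mod 53) write a = 1 + 53t. Substituting into a ≡ 66 (mod 79) gives 53t ≡ 65 (mod 79), and since 53⁻¹ ≡ 3 (mod 79), t ≡ 37. Hence a ≡ 1 + 53·37 = 1962 (mod 4187).
From a ≡ 1962 (mod 4187) write a = 1962 + 4187t. Substituting into a ≡ 16 (mod 151) gives 4187t ≡ 17 (mod 151), and since 110⁻¹ ≡ 81 (mod 151), t ≡ 18. Hence a ≡ 1962 + 4187·18 = 77328 (mod 632237).
From a ≡ 77328 (mod 632237) write a = 77328 + 632237t. Substituting into a ≡ 106 (mod 109) gives 632237t ≡ 59 (mod 109), and since 37⁻¹ ≡ 56 (mod 109), t ≡ 34. Hence a ≡ 77328 + 632237·34 = 21573386 (mod 68913833).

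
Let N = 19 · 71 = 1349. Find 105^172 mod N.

Mod 19: 105 ≡ 10; by Fermat, exponent reduces to 172 mod 18 = 10; 10^10 ≡ 9 (mod 19).
Mod 71: 105 ≡ 34; by Fermat, exponent reduces to 172 mod 70 = 32; 34^32 ≡ 45 (mod 71).
Combine by CRT: x ≡ 9 (mod 19), x ≡ 45 (mod 71) ⇒ x ≡ 826 (mod 1349).

826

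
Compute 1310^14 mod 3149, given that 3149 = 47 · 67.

Mod 47: 1310 ≡ 41; 41^14 ≡ 16 (mod 47).
Mod 67: 1310 ≡ 37; 37^14 ≡ 29 (mod 67).
Combine by CRT: x ≡ 16 (mod 47), x ≡ 29 (mod 67) ⇒ x ≡ 2977 (mod 3149).

2977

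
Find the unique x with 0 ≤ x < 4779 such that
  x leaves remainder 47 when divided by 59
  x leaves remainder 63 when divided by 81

873

Combine the congruences pairwise.
From x ≡ 47 (mod 59) write x = 47 + 59t. Substituting into x ≡ 63 (mod 81) gives 59t ≡ 16 (mod 81), and since 59⁻¹ ≡ 11 (mod 81), t ≡ 14. Hence x ≡ 47 + 59·14 = 873 (mod 4779).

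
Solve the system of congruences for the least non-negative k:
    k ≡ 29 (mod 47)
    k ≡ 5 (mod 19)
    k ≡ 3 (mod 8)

499

The moduli are pairwise coprime; N = 47·19·8 = 7144.
N/47 = 152; 152 ≡ 11 (mod 47); 11·30 ≡ 1, so inverse 30.
N/19 = 376; 376 ≡ 15 (mod 19); 15·14 ≡ 1, so inverse 14.
N/8 = 893; 893 ≡ 5 (mod 8); 5·5 ≡ 1, so inverse 5.
k ≡ 29·152·30 + 5·376·14 + 3·893·5 = 171955.
171955 mod 7144 = 499.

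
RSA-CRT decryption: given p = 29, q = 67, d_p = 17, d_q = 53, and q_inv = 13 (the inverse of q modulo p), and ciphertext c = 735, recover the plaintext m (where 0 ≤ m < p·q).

160

m₁ = c^(d_p) mod p: c ≡ 10 (mod 29), and 10^17 mod 29 = 15.
m₂ = c^(d_q) mod q: c ≡ 65 (mod 67), and 65^53 mod 67 = 26.
h = q_inv·(m₁ − m₂) mod p = 13·(15 − 26) mod 29 = 2.
m = m₂ + h·q = 26 + 2·67 = 160.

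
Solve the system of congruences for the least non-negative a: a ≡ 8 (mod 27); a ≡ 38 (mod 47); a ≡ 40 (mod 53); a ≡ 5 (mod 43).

395261

Combine the congruences pairwise.
From a ≡ 8 (mod 27) write a = 8 + 27t. Substituting into a ≡ 38 (mod 47) gives 27t ≡ 30 (mod 47), and since 27⁻¹ ≡ 7 (mod 47), t ≡ 22. Hence a ≡ 8 + 27·22 = 602 (mod 1269).
From a ≡ 602 (mod 1269) write a = 602 + 1269t. Substituting into a ≡ 40 (mod 53) gives 1269t ≡ 21 (mod 53), and since 50⁻¹ ≡ 35 (mod 53), t ≡ 46. Hence a ≡ 602 + 1269·46 = 58976 (mod 67257).
From a ≡ 58976 (mod 67257) write a = 58976 + 67257t. Substituting into a ≡ 5 (mod 43) gives 67257t ≡ 25 (mod 43), and since 5⁻¹ ≡ 26 (mod 43), t ≡ 5. Hence a ≡ 58976 + 67257·5 = 395261 (mod 2892051).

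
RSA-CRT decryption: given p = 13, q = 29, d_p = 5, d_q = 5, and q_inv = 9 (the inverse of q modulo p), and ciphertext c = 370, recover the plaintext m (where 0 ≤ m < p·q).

158

m₁ = c^(d_p) mod p: c ≡ 6 (mod 13), and 6^5 mod 13 = 2.
m₂ = c^(d_q) mod q: c ≡ 22 (mod 29), and 22^5 mod 29 = 13.
h = q_inv·(m₁ − m₂) mod p = 9·(2 − 13) mod 13 = 5.
m = m₂ + h·q = 13 + 5·29 = 158.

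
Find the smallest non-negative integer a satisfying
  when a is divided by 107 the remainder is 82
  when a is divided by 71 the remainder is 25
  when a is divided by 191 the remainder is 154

519674

The moduli are pairwise coprime; N = 107·71·191 = 1451027.
N/107 = 13561; 13561 ≡ 79 (mod 107); 79·42 ≡ 1, so inverse 42.
N/71 = 20437; 20437 ≡ 60 (mod 71); 60·58 ≡ 1, so inverse 58.
N/191 = 7597; 7597 ≡ 148 (mod 191); 148·151 ≡ 1, so inverse 151.
a ≡ 82·13561·42 + 25·20437·58 + 154·7597·151 = 252998372.
252998372 mod 1451027 = 519674.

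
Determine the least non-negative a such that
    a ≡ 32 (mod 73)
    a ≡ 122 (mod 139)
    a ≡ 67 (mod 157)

1105033

The moduli are pairwise coprime; N = 73·139·157 = 1593079.
N/73 = 21823; 21823 ≡ 69 (mod 73); 69·18 ≡ 1, so inverse 18.
N/139 = 11461; 11461 ≡ 63 (mod 139); 63·64 ≡ 1, so inverse 64.
N/157 = 10147; 10147 ≡ 99 (mod 157); 99·46 ≡ 1, so inverse 46.
a ≡ 32·21823·18 + 122·11461·64 + 67·10147·46 = 133330590.
133330590 mod 1593079 = 1105033.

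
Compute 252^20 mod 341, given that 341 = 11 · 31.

Mod 11: 252 ≡ 10; since 10 | 20, by Fermat 10^20 ≡ 1 (mod 11).
Mod 31: 252 ≡ 4; 4^20 ≡ 1 (mod 31).
Combine by CRT: x ≡ 1 (mod 11), x ≡ 1 (mod 31) ⇒ x ≡ 1 (mod 341).

1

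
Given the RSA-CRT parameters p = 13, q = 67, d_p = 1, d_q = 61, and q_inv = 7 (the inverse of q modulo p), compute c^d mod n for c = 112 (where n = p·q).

m₁ = c^(d_p) mod p: c ≡ 8 (mod 13), and 8^1 mod 13 = 8.
m₂ = c^(d_q) mod q: c ≡ 45 (mod 67), and 45^61 mod 67 = 42.
h = q_inv·(m₁ − m₂) mod p = 7·(8 − 42) mod 13 = 9.
m = m₂ + h·q = 42 + 9·67 = 645.

645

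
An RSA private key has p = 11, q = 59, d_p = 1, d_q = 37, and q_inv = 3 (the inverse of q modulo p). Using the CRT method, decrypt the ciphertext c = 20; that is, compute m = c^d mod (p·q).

64

m₁ = c^(d_p) mod p: c ≡ 9 (mod 11), and 9^1 mod 11 = 9.
m₂ = c^(d_q) mod q: c ≡ 20 (mod 59), and 20^37 mod 59 = 5.
h = q_inv·(m₁ − m₂) mod p = 3·(9 − 5) mod 11 = 1.
m = m₂ + h·q = 5 + 1·59 = 64.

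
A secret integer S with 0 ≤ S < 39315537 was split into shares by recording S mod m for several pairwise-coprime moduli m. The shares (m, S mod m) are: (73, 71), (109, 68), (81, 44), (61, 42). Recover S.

3078773

The moduli are pairwise coprime; N = 73·109·81·61 = 39315537.
N/73 = 538569; 538569 ≡ 48 (mod 73); 48·35 ≡ 1, so inverse 35.
N/109 = 360693; 360693 ≡ 12 (mod 109); 12·100 ≡ 1, so inverse 100.
N/81 = 485377; 485377 ≡ 25 (mod 81); 25·13 ≡ 1, so inverse 13.
N/61 = 644517; 644517 ≡ 52 (mod 61); 52·27 ≡ 1, so inverse 27.
S ≡ 71·538569·35 + 68·360693·100 + 44·485377·13 + 42·644517·27 = 4799574287.
4799574287 mod 39315537 = 3078773.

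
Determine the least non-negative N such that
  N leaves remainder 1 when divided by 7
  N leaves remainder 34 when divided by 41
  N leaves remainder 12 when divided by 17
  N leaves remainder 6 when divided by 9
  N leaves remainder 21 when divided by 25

From N ≡ 1 (mod 7) write N = 1 + 7t. Substituting into N ≡ 34 (mod 41) gives 7t ≡ 33 (mod 41), and since 7⁻¹ ≡ 6 (mod 41), t ≡ 34. Hence N ≡ 1 + 7·34 = 239 (mod 287).
From N ≡ 239 (mod 287) write N = 239 + 287t. Substituting into N ≡ 12 (mod 17) gives 287t ≡ 11 (mod 17), and since 15⁻¹ ≡ 8 (mod 17), t ≡ 3. Hence N ≡ 239 + 287·3 = 1100 (mod 4879).
From N ≡ 1100 (mod 4879) write N = 1100 + 4879t. Substituting into N ≡ 6 (mod 9) gives 4879t ≡ 4 (mod 9), and since 1⁻¹ ≡ 1 (mod 9), t ≡ 4. Hence N ≡ 1100 + 4879·4 = 20616 (mod 43911).
From N ≡ 20616 (mod 43911) write N = 20616 + 43911t. Substituting into N ≡ 21 (mod 25) gives 43911t ≡ 5 (mod 25), and since 11⁻¹ ≡ 16 (mod 25), t ≡ 5. Hence N ≡ 20616 + 43911·5 = 240171 (mod 1097775).

240171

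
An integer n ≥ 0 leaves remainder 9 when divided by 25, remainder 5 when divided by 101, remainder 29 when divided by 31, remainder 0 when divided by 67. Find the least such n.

3666709

Combine the congruences pairwise.
From n ≡ 9 (mod 25) write n = 9 + 25t. Substituting into n ≡ 5 (mod 101) gives 25t ≡ 97 (mod 101), and since 25⁻¹ ≡ 97 (mod 101), t ≡ 16. Hence n ≡ 9 + 25·16 = 409 (mod 2525).
From n ≡ 409 (mod 2525) write n = 409 + 2525t. Substituting into n ≡ 29 (mod 31) gives 2525t ≡ 23 (mod 31), and since 14⁻¹ ≡ 20 (mod 31), t ≡ 26. Hence n ≡ 409 + 2525·26 = 66059 (mod 78275).
From n ≡ 66059 (mod 78275) write n = 66059 + 78275t. Substituting into n ≡ 0 (mod 67) gives 78275t ≡ 3 (mod 67), and since 19⁻¹ ≡ 60 (mod 67), t ≡ 46. Hence n ≡ 66059 + 78275·46 = 3666709 (mod 5244425).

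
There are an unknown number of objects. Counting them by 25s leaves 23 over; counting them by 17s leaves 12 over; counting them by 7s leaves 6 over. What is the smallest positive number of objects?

573

From N ≡ 23 (mod 25) write N = 23 + 25t. Substituting into N ≡ 12 (mod 17) gives 25t ≡ 6 (mod 17), and since 8⁻¹ ≡ 15 (mod 17), t ≡ 5. Hence N ≡ 23 + 25·5 = 148 (mod 425).
From N ≡ 148 (mod 425) write N = 148 + 425t. Substituting into N ≡ 6 (mod 7) gives 425t ≡ 5 (mod 7), and since 5⁻¹ ≡ 3 (mod 7), t ≡ 1. Hence N ≡ 148 + 425·1 = 573 (mod 2975).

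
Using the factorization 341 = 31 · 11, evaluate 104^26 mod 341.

38

Mod 31: 104 ≡ 11; 11^26 ≡ 7 (mod 31).
Mod 11: 104 ≡ 5; by Fermat, exponent reduces to 26 mod 10 = 6; 5^6 ≡ 5 (mod 11).
Combine by CRT: x ≡ 7 (mod 31), x ≡ 5 (mod 11) ⇒ x ≡ 38 (mod 341).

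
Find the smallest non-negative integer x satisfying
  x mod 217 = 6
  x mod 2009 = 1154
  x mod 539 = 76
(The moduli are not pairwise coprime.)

gcd(217, 2009) = 7 and 7 | (1154 − 6), so the pair is consistent; merging gives x ≡ 53388 (mod 62279), where 62279 = lcm(217, 2009).
gcd(62279, 539) = 49 and 49 | (76 − 53388), so the pair is consistent; merging gives x ≡ 177946 (mod 685069), where 685069 = lcm(62279, 539).
The solution is unique modulo lcm(217, 2009, 539) = 685069.

177946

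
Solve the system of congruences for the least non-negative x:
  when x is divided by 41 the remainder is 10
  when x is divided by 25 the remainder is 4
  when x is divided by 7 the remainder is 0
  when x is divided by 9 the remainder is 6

59829

From x ≡ 10 (mod 41) write x = 10 + 41t. Substituting into x ≡ 4 (mod 25) gives 41t ≡ 19 (mod 25), and since 16⁻¹ ≡ 11 (mod 25), t ≡ 9. Hence x ≡ 10 + 41·9 = 379 (mod 1025).
From x ≡ 379 (mod 1025) write x = 379 + 1025t. Substituting into x ≡ 0 (mod 7) gives 1025t ≡ 6 (mod 7), and since 3⁻¹ ≡ 5 (mod 7), t ≡ 2. Hence x ≡ 379 + 1025·2 = 2429 (mod 7175).
From x ≡ 2429 (mod 7175) write x = 2429 + 7175t. Substituting into x ≡ 6 (mod 9) gives 7175t ≡ 7 (mod 9), and since 2⁻¹ ≡ 5 (mod 9), t ≡ 8. Hence x ≡ 2429 + 7175·8 = 59829 (mod 64575).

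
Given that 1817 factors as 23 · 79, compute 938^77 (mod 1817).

1335

Mod 23: 938 ≡ 18; by Fermat, exponent reduces to 77 mod 22 = 11; 18^11 ≡ 1 (mod 23).
Mod 79: 938 ≡ 69; 69^77 ≡ 71 (mod 79).
Combine by CRT: x ≡ 1 (mod 23), x ≡ 71 (mod 79) ⇒ x ≡ 1335 (mod 1817).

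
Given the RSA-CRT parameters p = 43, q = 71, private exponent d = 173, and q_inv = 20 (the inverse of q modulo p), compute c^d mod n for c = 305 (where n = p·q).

d_p = d mod (p−1) = 173 mod 42 = 5; d_q = d mod (q−1) = 33.
m₁ = c^(d_p) mod p: c ≡ 4 (mod 43), and 4^5 mod 43 = 35.
m₂ = c^(d_q) mod q: c ≡ 21 (mod 71), and 21^33 mod 71 = 52.
h = q_inv·(m₁ − m₂) mod p = 20·(35 − 52) mod 43 = 4.
m = m₂ + h·q = 52 + 4·71 = 336.

336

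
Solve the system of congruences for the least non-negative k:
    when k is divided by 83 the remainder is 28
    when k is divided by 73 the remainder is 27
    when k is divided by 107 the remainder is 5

519276

The moduli are pairwise coprime; N = 83·73·107 = 648313.
N/83 = 7811; 7811 ≡ 9 (mod 83); 9·37 ≡ 1, so inverse 37.
N/73 = 8881; 8881 ≡ 48 (mod 73); 48·35 ≡ 1, so inverse 35.
N/107 = 6059; 6059 ≡ 67 (mod 107); 67·8 ≡ 1, so inverse 8.
k ≡ 28·7811·37 + 27·8881·35 + 5·6059·8 = 16727101.
16727101 mod 648313 = 519276.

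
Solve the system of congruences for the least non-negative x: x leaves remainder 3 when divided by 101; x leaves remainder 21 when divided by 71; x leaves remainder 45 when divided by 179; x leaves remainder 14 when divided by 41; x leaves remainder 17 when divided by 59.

385537405

From x ≡ 3 (mod 101) write x = 3 + 101t. Substituting into x ≡ 21 (mod 71) gives 101t ≡ 18 (mod 71), and since 30⁻¹ ≡ 45 (mod 71), t ≡ 29. Hence x ≡ 3 + 101·29 = 2932 (mod 7171).
From x ≡ 2932 (mod 7171) write x = 2932 + 7171t. Substituting into x ≡ 45 (mod 179) gives 7171t ≡ 156 (mod 179), and since 11⁻¹ ≡ 114 (mod 179), t ≡ 63. Hence x ≡ 2932 + 7171·63 = 454705 (mod 1283609).
From x ≡ 454705 (mod 1283609) write x = 454705 + 1283609t. Substituting into x ≡ 14 (mod 41) gives 1283609t ≡ 40 (mod 41), and since 22⁻¹ ≡ 28 (mod 41), t ≡ 13. Hence x ≡ 454705 + 1283609·13 = 17141622 (mod 52627969).
From x ≡ 17141622 (mod 52627969) write x = 17141622 + 52627969t. Substituting into x ≡ 17 (mod 59) gives 52627969t ≡ 19 (mod 59), and since 28⁻¹ ≡ 19 (mod 59), t ≡ 7. Hence x ≡ 17141622 + 52627969·7 = 385537405 (mod 3105050171).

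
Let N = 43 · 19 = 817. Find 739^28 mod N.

302

Mod 43: 739 ≡ 8; 8^28 ≡ 1 (mod 43).
Mod 19: 739 ≡ 17; by Fermat, exponent reduces to 28 mod 18 = 10; 17^10 ≡ 17 (mod 19).
Combine by CRT: x ≡ 1 (mod 43), x ≡ 17 (mod 19) ⇒ x ≡ 302 (mod 817).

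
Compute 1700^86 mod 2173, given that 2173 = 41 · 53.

Mod 41: 1700 ≡ 19; by Fermat, exponent reduces to 86 mod 40 = 6; 19^6 ≡ 21 (mod 41).
Mod 53: 1700 ≡ 4; by Fermat, exponent reduces to 86 mod 52 = 34; 4^34 ≡ 28 (mod 53).
Combine by CRT: x ≡ 21 (mod 41), x ≡ 28 (mod 53) ⇒ x ≡ 1989 (mod 2173).

1989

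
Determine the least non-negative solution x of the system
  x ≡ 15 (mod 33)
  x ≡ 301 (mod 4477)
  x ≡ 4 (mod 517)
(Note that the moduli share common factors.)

573357

gcd(33, 4477) = 11 and 11 | (301 − 15), so the pair is consistent; merging gives x ≡ 9255 (mod 13431), where 13431 = lcm(33, 4477).
gcd(13431, 517) = 11 and 11 | (4 − 9255), so the pair is consistent; merging gives x ≡ 573357 (mod 631257), where 631257 = lcm(13431, 517).
The solution is unique modulo lcm(33, 4477, 517) = 631257.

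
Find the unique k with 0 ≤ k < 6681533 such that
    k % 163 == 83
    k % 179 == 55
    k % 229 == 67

From k ≡ 83 (mod 163) write k = 83 + 163t. Substituting into k ≡ 55 (mod 179) gives 163t ≡ 151 (mod 179), and since 163⁻¹ ≡ 123 (mod 179), t ≡ 136. Hence k ≡ 83 + 163·136 = 22251 (mod 29177).
From k ≡ 22251 (mod 29177) write k = 22251 + 29177t. Substituting into k ≡ 67 (mod 229) gives 29177t ≡ 29 (mod 229), and since 94⁻¹ ≡ 134 (mod 229), t ≡ 222. Hence k ≡ 22251 + 29177·222 = 6499545 (mod 6681533).

6499545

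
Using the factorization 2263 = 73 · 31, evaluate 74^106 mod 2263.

Mod 73: 74 ≡ 1; by Fermat, exponent reduces to 106 mod 72 = 34; 1^34 ≡ 1 (mod 73).
Mod 31: 74 ≡ 12; by Fermat, exponent reduces to 106 mod 30 = 16; 12^16 ≡ 19 (mod 31).
Combine by CRT: x ≡ 1 (mod 73), x ≡ 19 (mod 31) ⇒ x ≡ 1972 (mod 2263).

1972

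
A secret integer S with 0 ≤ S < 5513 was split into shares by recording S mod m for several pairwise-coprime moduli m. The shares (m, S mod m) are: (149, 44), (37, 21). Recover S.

From S ≡ 44 (mod 149) write S = 44 + 149t. Substituting into S ≡ 21 (mod 37) gives 149t ≡ 14 (mod 37), and since 1⁻¹ ≡ 1 (mod 37), t ≡ 14. Hence S ≡ 44 + 149·14 = 2130 (mod 5513).

2130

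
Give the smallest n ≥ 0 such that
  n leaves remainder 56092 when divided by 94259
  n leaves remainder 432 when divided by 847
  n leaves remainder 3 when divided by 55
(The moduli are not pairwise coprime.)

2789603

gcd(94259, 847) = 121 and 121 | (432 − 56092), so the pair is consistent; merging gives n ≡ 150351 (mod 659813), where 659813 = lcm(94259, 847).
gcd(659813, 55) = 11 and 11 | (3 − 150351), so the pair is consistent; merging gives n ≡ 2789603 (mod 3299065), where 3299065 = lcm(659813, 55).
The solution is unique modulo lcm(94259, 847, 55) = 3299065.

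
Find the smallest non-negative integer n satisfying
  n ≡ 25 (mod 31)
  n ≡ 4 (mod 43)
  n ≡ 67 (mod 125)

49067

The moduli are pairwise coprime; M = 31·43·125 = 166625.
M/31 = 5375; 5375 ≡ 12 (mod 31); 12·13 ≡ 1, so inverse 13.
M/43 = 3875; 3875 ≡ 5 (mod 43); 5·26 ≡ 1, so inverse 26.
M/125 = 1333; 1333 ≡ 83 (mod 125); 83·122 ≡ 1, so inverse 122.
n ≡ 25·5375·13 + 4·3875·26 + 67·1333·122 = 13045817.
13045817 mod 166625 = 49067.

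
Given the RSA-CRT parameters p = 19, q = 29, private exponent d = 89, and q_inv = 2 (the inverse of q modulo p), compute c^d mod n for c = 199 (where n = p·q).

397

d_p = d mod (p−1) = 89 mod 18 = 17; d_q = d mod (q−1) = 5.
m₁ = c^(d_p) mod p: c ≡ 9 (mod 19), and 9^17 mod 19 = 17.
m₂ = c^(d_q) mod q: c ≡ 25 (mod 29), and 25^5 mod 29 = 20.
h = q_inv·(m₁ − m₂) mod p = 2·(17 − 20) mod 19 = 13.
m = m₂ + h·q = 20 + 13·29 = 397.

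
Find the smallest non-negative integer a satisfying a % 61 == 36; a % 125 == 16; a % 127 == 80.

377016

The moduli are pairwise coprime; N = 61·125·127 = 968375.
N/61 = 15875; 15875 ≡ 15 (mod 61); 15·57 ≡ 1, so inverse 57.
N/125 = 7747; 7747 ≡ 122 (mod 125); 122·83 ≡ 1, so inverse 83.
N/127 = 7625; 7625 ≡ 5 (mod 127); 5·51 ≡ 1, so inverse 51.
a ≡ 36·15875·57 + 16·7747·83 + 80·7625·51 = 73973516.
73973516 mod 968375 = 377016.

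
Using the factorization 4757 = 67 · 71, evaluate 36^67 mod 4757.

Mod 67: 36 ≡ 36; by Fermat, exponent reduces to 67 mod 66 = 1; 36^1 ≡ 36 (mod 67).
Mod 71: 36 ≡ 36; 36^67 ≡ 8 (mod 71).
Combine by CRT: x ≡ 36 (mod 67), x ≡ 8 (mod 71) ⇒ x ≡ 505 (mod 4757).

505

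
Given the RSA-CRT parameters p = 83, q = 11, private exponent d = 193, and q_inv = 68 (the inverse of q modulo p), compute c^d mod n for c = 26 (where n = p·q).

702

d_p = d mod (p−1) = 193 mod 82 = 29; d_q = d mod (q−1) = 3.
m₁ = c^(d_p) mod p: c ≡ 26 (mod 83), and 26^29 mod 83 = 38.
m₂ = c^(d_q) mod q: c ≡ 4 (mod 11), and 4^3 mod 11 = 9.
h = q_inv·(m₁ − m₂) mod p = 68·(38 − 9) mod 83 = 63.
m = m₂ + h·q = 9 + 63·11 = 702.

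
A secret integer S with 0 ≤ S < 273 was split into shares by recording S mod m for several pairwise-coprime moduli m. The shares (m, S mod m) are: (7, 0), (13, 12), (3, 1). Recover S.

259

The moduli are pairwise coprime; N = 7·13·3 = 273.
N/7 = 39; 39 ≡ 4 (mod 7); 4·2 ≡ 1, so inverse 2.
N/13 = 21; 21 ≡ 8 (mod 13); 8·5 ≡ 1, so inverse 5.
N/3 = 91; 91 ≡ 1 (mod 3), inverse 1.
S ≡ 0·39·2 + 12·21·5 + 1·91·1 = 1351.
1351 mod 273 = 259.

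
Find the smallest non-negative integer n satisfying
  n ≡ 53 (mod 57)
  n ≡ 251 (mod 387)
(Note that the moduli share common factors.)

2960

Combine the congruences pairwise.
gcd(57, 387) = 3 and 3 | (251 − 53), so the pair is consistent; merging gives n ≡ 2960 (mod 7353), where 7353 = lcm(57, 387).
The solution is unique modulo lcm(57, 387) = 7353.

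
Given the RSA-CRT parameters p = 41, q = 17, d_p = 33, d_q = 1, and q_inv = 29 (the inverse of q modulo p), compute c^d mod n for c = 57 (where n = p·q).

m₁ = c^(d_p) mod p: c ≡ 16 (mod 41), and 16^33 mod 41 = 37.
m₂ = c^(d_q) mod q: c ≡ 6 (mod 17), and 6^1 mod 17 = 6.
h = q_inv·(m₁ − m₂) mod p = 29·(37 − 6) mod 41 = 38.
m = m₂ + h·q = 6 + 38·17 = 652.

652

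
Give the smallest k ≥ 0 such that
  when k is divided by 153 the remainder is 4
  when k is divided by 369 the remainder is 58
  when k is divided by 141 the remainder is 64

252454

gcd(153, 369) = 9 and 9 | (58 − 4), so the pair is consistent; merging gives k ≡ 1534 (mod 6273), where 6273 = lcm(153, 369).
gcd(6273, 141) = 3 and 3 | (64 − 1534), so the pair is consistent; merging gives k ≡ 252454 (mod 294831), where 294831 = lcm(6273, 141).
The solution is unique modulo lcm(153, 369, 141) = 294831.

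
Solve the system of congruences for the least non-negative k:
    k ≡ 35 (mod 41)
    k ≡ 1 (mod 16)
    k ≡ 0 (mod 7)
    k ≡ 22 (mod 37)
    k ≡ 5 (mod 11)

From k ≡ 35 (mod 41) write k = 35 + 41t. Substituting into k ≡ 1 (mod 16) gives 41t ≡ 14 (mod 16), and since 9⁻¹ ≡ 9 (mod 16), t ≡ 14. Hence k ≡ 35 + 41·14 = 609 (mod 656).
From k ≡ 609 (mod 656) write k = 609 + 656t. Substituting into k ≡ 0 (mod 7) gives 656t ≡ 0 (mod 7), and since 5⁻¹ ≡ 3 (mod 7), t ≡ 0. Hence k ≡ 609 + 656·0 = 609 (mod 4592).
From k ≡ 609 (mod 4592) write k = 609 + 4592t. Substituting into k ≡ 22 (mod 37) gives 4592t ≡ 5 (mod 37), and since 4⁻¹ ≡ 28 (mod 37), t ≡ 29. Hence k ≡ 609 + 4592·29 = 133777 (mod 169904).
From k ≡ 133777 (mod 169904) write k = 133777 + 169904t. Substituting into k ≡ 5 (mod 11) gives 169904t ≡ 10 (mod 11), and since 9⁻¹ ≡ 5 (mod 11), t ≡ 6. Hence k ≡ 133777 + 169904·6 = 1153201 (mod 1868944).

1153201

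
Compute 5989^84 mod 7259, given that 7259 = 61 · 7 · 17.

2563

Mod 61: 5989 ≡ 11; by Fermat, exponent reduces to 84 mod 60 = 24; 11^24 ≡ 1 (mod 61).
Mod 7: 5989 ≡ 4; since 6 | 84, by Fermat 4^84 ≡ 1 (mod 7).
Mod 17: 5989 ≡ 5; by Fermat, exponent reduces to 84 mod 16 = 4; 5^4 ≡ 13 (mod 17).
Combine by CRT: x ≡ 1 (mod 61), x ≡ 1 (mod 7), x ≡ 13 (mod 17) ⇒ x ≡ 2563 (mod 7259).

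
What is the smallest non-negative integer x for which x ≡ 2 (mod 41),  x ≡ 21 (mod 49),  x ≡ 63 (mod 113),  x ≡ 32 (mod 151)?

The moduli are pairwise coprime; N = 41·49·113·151 = 34279567.
N/41 = 836087; 836087 ≡ 15 (mod 41); 15·11 ≡ 1, so inverse 11.
N/49 = 699583; 699583 ≡ 10 (mod 49); 10·5 ≡ 1, so inverse 5.
N/113 = 303359; 303359 ≡ 67 (mod 113); 67·27 ≡ 1, so inverse 27.
N/151 = 227017; 227017 ≡ 64 (mod 151); 64·59 ≡ 1, so inverse 59.
x ≡ 2·836087·11 + 21·699583·5 + 63·303359·27 + 32·227017·59 = 1036471884.
1036471884 mod 34279567 = 8084874.

8084874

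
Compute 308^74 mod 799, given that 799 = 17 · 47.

412

Mod 17: 308 ≡ 2; by Fermat, exponent reduces to 74 mod 16 = 10; 2^10 ≡ 4 (mod 17).
Mod 47: 308 ≡ 26; by Fermat, exponent reduces to 74 mod 46 = 28; 26^28 ≡ 36 (mod 47).
Combine by CRT: x ≡ 4 (mod 17), x ≡ 36 (mod 47) ⇒ x ≡ 412 (mod 799).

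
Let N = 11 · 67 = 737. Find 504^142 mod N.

Mod 11: 504 ≡ 9; by Fermat, exponent reduces to 142 mod 10 = 2; 9^2 ≡ 4 (mod 11).
Mod 67: 504 ≡ 35; by Fermat, exponent reduces to 142 mod 66 = 10; 35^10 ≡ 47 (mod 67).
Combine by CRT: x ≡ 4 (mod 11), x ≡ 47 (mod 67) ⇒ x ≡ 114 (mod 737).

114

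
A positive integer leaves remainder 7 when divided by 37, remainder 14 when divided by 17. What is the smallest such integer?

303

From t ≡ 7 (mod 37) write t = 7 + 37s. Substituting into t ≡ 14 (mod 17) gives 37s ≡ 7 (mod 17), and since 3⁻¹ ≡ 6 (mod 17), s ≡ 8. Hence t ≡ 7 + 37·8 = 303 (mod 629).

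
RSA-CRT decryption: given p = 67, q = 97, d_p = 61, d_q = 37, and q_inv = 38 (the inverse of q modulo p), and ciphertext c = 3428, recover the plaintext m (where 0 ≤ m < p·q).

m₁ = c^(d_p) mod p: c ≡ 11 (mod 67), and 11^61 mod 67 = 63.
m₂ = c^(d_q) mod q: c ≡ 33 (mod 97), and 33^37 mod 97 = 64.
h = q_inv·(m₁ − m₂) mod p = 38·(63 − 64) mod 67 = 29.
m = m₂ + h·q = 64 + 29·97 = 2877.

2877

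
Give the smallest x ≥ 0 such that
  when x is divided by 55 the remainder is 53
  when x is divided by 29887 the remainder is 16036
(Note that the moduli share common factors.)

gcd(55, 29887) = 11 and 11 | (16036 − 53), so the pair is consistent; merging gives x ≡ 45923 (mod 149435), where 149435 = lcm(55, 29887).
The solution is unique modulo lcm(55, 29887) = 149435.

45923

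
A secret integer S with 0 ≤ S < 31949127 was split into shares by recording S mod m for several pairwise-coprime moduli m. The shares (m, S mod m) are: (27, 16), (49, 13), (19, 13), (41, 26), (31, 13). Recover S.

The moduli are pairwise coprime; N = 27·49·19·41·31 = 31949127.
N/27 = 1183301; 1183301 ≡ 26 (mod 27); 26·26 ≡ 1, so inverse 26.
N/49 = 652023; 652023 ≡ 29 (mod 49); 29·22 ≡ 1, so inverse 22.
N/19 = 1681533; 1681533 ≡ 14 (mod 19); 14·15 ≡ 1, so inverse 15.
N/41 = 779247; 779247 ≡ 1 (mod 41), inverse 1.
N/31 = 1030617; 1030617 ≡ 22 (mod 31); 22·24 ≡ 1, so inverse 24.
S ≡ 16·1183301·26 + 13·652023·22 + 13·1681533·15 + 26·779247·1 + 13·1030617·24 = 1348443655.
1348443655 mod 31949127 = 6580321.

6580321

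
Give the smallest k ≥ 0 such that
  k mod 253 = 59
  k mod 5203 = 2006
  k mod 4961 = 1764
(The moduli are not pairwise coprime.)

Combine the congruences pairwise.
gcd(253, 5203) = 11 and 11 | (2006 − 59), so the pair is consistent; merging gives k ≡ 106066 (mod 119669), where 119669 = lcm(253, 5203).
gcd(119669, 4961) = 121 and 121 | (1764 − 106066), so the pair is consistent; merging gives k ≡ 1063418 (mod 4906429), where 4906429 = lcm(119669, 4961).
The solution is unique modulo lcm(253, 5203, 4961) = 4906429.

1063418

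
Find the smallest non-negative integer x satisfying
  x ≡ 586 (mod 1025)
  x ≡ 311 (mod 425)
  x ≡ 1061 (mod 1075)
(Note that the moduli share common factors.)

gcd(1025, 425) = 25 and 25 | (311 − 586), so the pair is consistent; merging gives x ≡ 13911 (mod 17425), where 17425 = lcm(1025, 425).
gcd(17425, 1075) = 25 and 25 | (1061 − 13911), so the pair is consistent; merging gives x ≡ 101036 (mod 749275), where 749275 = lcm(17425, 1075).
The solution is unique modulo lcm(1025, 425, 1075) = 749275.

101036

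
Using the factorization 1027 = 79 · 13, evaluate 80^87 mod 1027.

554

Mod 79: 80 ≡ 1; by Fermat, exponent reduces to 87 mod 78 = 9; 1^9 ≡ 1 (mod 79).
Mod 13: 80 ≡ 2; by Fermat, exponent reduces to 87 mod 12 = 3; 2^3 ≡ 8 (mod 13).
Combine by CRT: x ≡ 1 (mod 79), x ≡ 8 (mod 13) ⇒ x ≡ 554 (mod 1027).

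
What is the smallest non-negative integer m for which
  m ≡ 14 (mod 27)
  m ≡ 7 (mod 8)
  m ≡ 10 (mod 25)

3335

The moduli are pairwise coprime; N = 27·8·25 = 5400.
N/27 = 200; 200 ≡ 11 (mod 27); 11·5 ≡ 1, so inverse 5.
N/8 = 675; 675 ≡ 3 (mod 8); 3·3 ≡ 1, so inverse 3.
N/25 = 216; 216 ≡ 16 (mod 25); 16·11 ≡ 1, so inverse 11.
m ≡ 14·200·5 + 7·675·3 + 10·216·11 = 51935.
51935 mod 5400 = 3335.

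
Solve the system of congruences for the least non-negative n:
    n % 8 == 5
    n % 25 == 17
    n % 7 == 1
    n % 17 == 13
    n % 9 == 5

The moduli are pairwise coprime; M = 8·25·7·17·9 = 214200.
M/8 = 26775; 26775 ≡ 7 (mod 8); 7·7 ≡ 1, so inverse 7.
M/25 = 8568; 8568 ≡ 18 (mod 25); 18·7 ≡ 1, so inverse 7.
M/7 = 30600; 30600 ≡ 3 (mod 7); 3·5 ≡ 1, so inverse 5.
M/17 = 12600; 12600 ≡ 3 (mod 17); 3·6 ≡ 1, so inverse 6.
M/9 = 23800; 23800 ≡ 4 (mod 9); 4·7 ≡ 1, so inverse 7.
n ≡ 5·26775·7 + 17·8568·7 + 1·30600·5 + 13·12600·6 + 5·23800·7 = 3925517.
3925517 mod 214200 = 69917.

69917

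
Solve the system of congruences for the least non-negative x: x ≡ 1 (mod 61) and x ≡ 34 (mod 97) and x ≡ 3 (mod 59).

From x ≡ 1 (mod 61) write x = 1 + 61t. Substituting into x ≡ 34 (mod 97) gives 61t ≡ 33 (mod 97), and since 61⁻¹ ≡ 35 (mod 97), t ≡ 88. Hence x ≡ 1 + 61·88 = 5369 (mod 5917).
From x ≡ 5369 (mod 5917) write x = 5369 + 5917t. Substituting into x ≡ 3 (mod 59) gives 5917t ≡ 3 (mod 59), and since 17⁻¹ ≡ 7 (mod 59), t ≡ 21. Hence x ≡ 5369 + 5917·21 = 129626 (mod 349103).

129626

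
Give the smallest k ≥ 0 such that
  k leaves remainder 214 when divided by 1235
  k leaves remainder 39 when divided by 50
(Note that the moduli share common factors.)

6389

gcd(1235, 50) = 5 and 5 | (39 − 214), so the pair is consistent; merging gives k ≡ 6389 (mod 12350), where 12350 = lcm(1235, 50).
The solution is unique modulo lcm(1235, 50) = 12350.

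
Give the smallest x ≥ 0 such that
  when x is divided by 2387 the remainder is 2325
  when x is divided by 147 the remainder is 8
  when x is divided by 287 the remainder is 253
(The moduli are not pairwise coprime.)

1257887

gcd(2387, 147) = 7 and 7 | (8 − 2325), so the pair is consistent; merging gives x ≡ 4712 (mod 50127), where 50127 = lcm(2387, 147).
gcd(50127, 287) = 7 and 7 | (253 − 4712), so the pair is consistent; merging gives x ≡ 1257887 (mod 2055207), where 2055207 = lcm(50127, 287).
The solution is unique modulo lcm(2387, 147, 287) = 2055207.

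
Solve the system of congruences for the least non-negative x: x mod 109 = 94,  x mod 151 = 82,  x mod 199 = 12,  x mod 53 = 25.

44676905

Combine the congruences pairwise.
From x ≡ 94 (mod 109) write x = 94 + 109t. Substituting into x ≡ 82 (mod 151) gives 109t ≡ 139 (mod 151), and since 109⁻¹ ≡ 133 (mod 151), t ≡ 65. Hence x ≡ 94 + 109·65 = 7179 (mod 16459).
From x ≡ 7179 (mod 16459) write x = 7179 + 16459t. Substituting into x ≡ 12 (mod 199) gives 16459t ≡ 196 (mod 199), and since 141⁻¹ ≡ 24 (mod 199), t ≡ 127. Hence x ≡ 7179 + 16459·127 = 2097472 (mod 3275341).
From x ≡ 2097472 (mod 3275341) write x = 2097472 + 3275341t. Substituting into x ≡ 25 (mod 53) gives 3275341t ≡ 28 (mod 53), and since 47⁻¹ ≡ 44 (mod 53), t ≡ 13. Hence x ≡ 2097472 + 3275341·13 = 44676905 (mod 173593073).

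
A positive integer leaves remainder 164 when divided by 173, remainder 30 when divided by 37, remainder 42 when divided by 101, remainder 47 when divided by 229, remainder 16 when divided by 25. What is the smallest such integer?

From x ≡ 164 (mod 173) write x = 164 + 173t. Substituting into x ≡ 30 (mod 37) gives 173t ≡ 14 (mod 37), and since 25⁻¹ ≡ 3 (mod 37), t ≡ 5. Hence x ≡ 164 + 173·5 = 1029 (mod 6401).
From x ≡ 1029 (mod 6401) write x = 1029 + 6401t. Substituting into x ≡ 42 (mod 101) gives 6401t ≡ 23 (mod 101), and since 38⁻¹ ≡ 8 (mod 101), t ≡ 83. Hence x ≡ 1029 + 6401·83 = 532312 (mod 646501).
From x ≡ 532312 (mod 646501) write x = 532312 + 646501t. Substituting into x ≡ 47 (mod 229) gives 646501t ≡ 160 (mod 229), and since 34⁻¹ ≡ 128 (mod 229), t ≡ 99. Hence x ≡ 532312 + 646501·99 = 64535911 (mod 148048729).
From x ≡ 64535911 (mod 148048729) write x = 64535911 + 148048729t. Substituting into x ≡ 16 (mod 25) gives 148048729t ≡ 5 (mod 25), and since 4⁻¹ ≡ 19 (mod 25), t ≡ 20. Hence x ≡ 64535911 + 148048729·20 = 3025510491 (mod 3701218225).

3025510491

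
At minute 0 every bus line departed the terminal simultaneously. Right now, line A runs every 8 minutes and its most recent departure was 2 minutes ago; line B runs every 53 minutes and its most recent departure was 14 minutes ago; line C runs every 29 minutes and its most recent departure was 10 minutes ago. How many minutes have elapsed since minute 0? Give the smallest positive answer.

From t ≡ 2 (mod 8) write t = 2 + 8s. Substituting into t ≡ 14 (mod 53) gives 8s ≡ 12 (mod 53), and since 8⁻¹ ≡ 20 (mod 53), s ≡ 28. Hence t ≡ 2 + 8·28 = 226 (mod 424).
From t ≡ 226 (mod 424) write t = 226 + 424s. Substituting into t ≡ 10 (mod 29) gives 424s ≡ 16 (mod 29), and since 18⁻¹ ≡ 21 (mod 29), s ≡ 17. Hence t ≡ 226 + 424·17 = 7434 (mod 12296).

7434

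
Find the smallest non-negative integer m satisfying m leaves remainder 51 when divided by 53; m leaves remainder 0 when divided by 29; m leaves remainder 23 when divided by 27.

10121

From m ≡ 51 (mod 53) write m = 51 + 53t. Substituting into m ≡ 0 (mod 29) gives 53t ≡ 7 (mod 29), and since 24⁻¹ ≡ 23 (mod 29), t ≡ 16. Hence m ≡ 51 + 53·16 = 899 (mod 1537).
From m ≡ 899 (mod 1537) write m = 899 + 1537t. Substituting into m ≡ 23 (mod 27) gives 1537t ≡ 15 (mod 27), and since 25⁻¹ ≡ 13 (mod 27), t ≡ 6. Hence m ≡ 899 + 1537·6 = 10121 (mod 41499).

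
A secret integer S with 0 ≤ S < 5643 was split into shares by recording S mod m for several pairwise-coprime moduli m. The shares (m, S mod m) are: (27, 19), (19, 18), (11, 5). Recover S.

2260

The moduli are pairwise coprime; N = 27·19·11 = 5643.
N/27 = 209; 209 ≡ 20 (mod 27); 20·23 ≡ 1, so inverse 23.
N/19 = 297; 297 ≡ 12 (mod 19); 12·8 ≡ 1, so inverse 8.
N/11 = 513; 513 ≡ 7 (mod 11); 7·8 ≡ 1, so inverse 8.
S ≡ 19·209·23 + 18·297·8 + 5·513·8 = 154621.
154621 mod 5643 = 2260.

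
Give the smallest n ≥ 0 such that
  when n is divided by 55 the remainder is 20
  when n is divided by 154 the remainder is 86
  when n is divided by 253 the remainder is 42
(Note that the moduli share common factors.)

gcd(55, 154) = 11 and 11 | (86 − 20), so the pair is consistent; merging gives n ≡ 240 (mod 770), where 770 = lcm(55, 154).
gcd(770, 253) = 11 and 11 | (42 − 240), so the pair is consistent; merging gives n ≡ 4090 (mod 17710), where 17710 = lcm(770, 253).
The solution is unique modulo lcm(55, 154, 253) = 17710.

4090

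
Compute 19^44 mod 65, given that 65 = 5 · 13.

16

Mod 5: 19 ≡ 4; since 4 | 44, by Fermat 4^44 ≡ 1 (mod 5).
Mod 13: 19 ≡ 6; by Fermat, exponent reduces to 44 mod 12 = 8; 6^8 ≡ 3 (mod 13).
Combine by CRT: x ≡ 1 (mod 5), x ≡ 3 (mod 13) ⇒ x ≡ 16 (mod 65).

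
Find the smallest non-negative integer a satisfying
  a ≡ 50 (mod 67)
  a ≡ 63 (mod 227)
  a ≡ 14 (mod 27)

From a ≡ 50 (mod 67) write a = 50 + 67t. Substituting into a ≡ 63 (mod 227) gives 67t ≡ 13 (mod 227), and since 67⁻¹ ≡ 61 (mod 227), t ≡ 112. Hence a ≡ 50 + 67·112 = 7554 (mod 15209).
From a ≡ 7554 (mod 15209) write a = 7554 + 15209t. Substituting into a ≡ 14 (mod 27) gives 15209t ≡ 20 (mod 27), and since 8⁻¹ ≡ 17 (mod 27), t ≡ 16. Hence a ≡ 7554 + 15209·16 = 250898 (mod 410643).

250898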